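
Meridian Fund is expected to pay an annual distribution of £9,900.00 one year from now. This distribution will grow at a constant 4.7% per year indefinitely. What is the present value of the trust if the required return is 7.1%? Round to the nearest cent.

Growing perpetuity: P = D₁ / (r − g) = £9,900.0000 / (0.071 − 0.047) = £412,500.00

£412500.00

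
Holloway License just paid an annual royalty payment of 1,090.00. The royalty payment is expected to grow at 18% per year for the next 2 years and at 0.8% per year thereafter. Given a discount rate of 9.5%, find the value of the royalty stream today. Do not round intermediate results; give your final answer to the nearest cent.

17106.13

D_1 = 1286.20000
D_2 = 1517.71600
Terminal value at year 2: TV = D_2×(1+g_2)/(r−g_2) = 1529.85773/0.087 = 17584.57159
P_0 = D_1/(1+r)^1 + D_2/(1+r)^2 + TV/(1+r)^2
    = 1174.61187 + 1265.79179 + 14665.72556 = 17106.12922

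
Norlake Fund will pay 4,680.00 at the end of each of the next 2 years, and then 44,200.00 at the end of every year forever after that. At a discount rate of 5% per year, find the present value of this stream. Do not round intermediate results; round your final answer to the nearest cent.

810516.10

PV of 2-year annuity: 4,680.00 × [1 − (1+0.05)^−2] / 0.05 = 8702.04082
Perpetuity value at year 2: 44,200.00 / 0.05 = 884000.00000
PV of perpetuity: 884000.00000 / (1+0.05)^2 = 801814.05896
Total PV = 8702.04082 + 801814.05896 = 810516.09977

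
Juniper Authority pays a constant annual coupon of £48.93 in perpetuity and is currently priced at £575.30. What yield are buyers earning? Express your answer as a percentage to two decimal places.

8.51%

P = C/r ⇒ r = C/P = £48.93/£575.30 = 0.085051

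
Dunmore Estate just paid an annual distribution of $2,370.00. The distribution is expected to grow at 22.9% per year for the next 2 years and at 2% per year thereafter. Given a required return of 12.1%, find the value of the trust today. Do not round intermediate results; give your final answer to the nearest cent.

D_1 = 2912.73000
D_2 = 3579.74517
Terminal value at year 2: TV = D_2×(1+g_2)/(r−g_2) = 3651.34007/0.101 = 36151.88191
P_0 = D_1/(1+r)^1 + D_2/(1+r)^2 + TV/(1+r)^2
    = 2598.33185 + 2848.66177 + 28768.66338 = 34215.65699

$34215.66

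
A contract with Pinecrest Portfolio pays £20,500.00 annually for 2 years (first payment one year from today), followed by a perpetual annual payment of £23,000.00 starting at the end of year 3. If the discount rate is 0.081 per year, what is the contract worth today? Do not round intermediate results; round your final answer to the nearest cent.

PV of 2-year annuity: £20,500.00 × [1 − (1+0.081)^−2] / 0.081 = 36506.86614
Perpetuity value at year 2: £23,000.00 / 0.081 = 283950.61728
PV of perpetuity: 283950.61728 / (1+0.081)^2 = 242991.69430
Total PV = 36506.86614 + 242991.69430 = 279498.56044

£279498.56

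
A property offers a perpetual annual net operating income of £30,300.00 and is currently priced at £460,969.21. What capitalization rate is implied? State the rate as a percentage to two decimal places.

6.57%

P = C/r ⇒ r = C/P = £30,300.00/£460,969.21 = 0.065731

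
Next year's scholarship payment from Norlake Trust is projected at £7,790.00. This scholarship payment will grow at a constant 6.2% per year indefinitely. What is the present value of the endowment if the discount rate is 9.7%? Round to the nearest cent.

£222571.43

Growing perpetuity: P = D₁ / (r − g) = £7,790.0000 / (0.097 − 0.062) = £222,571.43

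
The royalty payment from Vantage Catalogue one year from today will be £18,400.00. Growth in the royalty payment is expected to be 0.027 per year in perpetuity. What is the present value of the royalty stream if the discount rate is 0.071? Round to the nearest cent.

£418181.82

Growing perpetuity: P = D₁ / (r − g) = £18,400.0000 / (0.071 − 0.027) = £418,181.82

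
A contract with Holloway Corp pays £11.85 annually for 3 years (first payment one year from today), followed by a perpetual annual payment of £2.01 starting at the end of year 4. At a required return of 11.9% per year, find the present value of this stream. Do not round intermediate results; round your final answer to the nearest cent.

£40.57

PV of 3-year annuity: £11.85 × [1 − (1+0.119)^−3] / 0.119 = 28.51068
Perpetuity value at year 3: £2.01 / 0.119 = 16.89076
PV of perpetuity: 16.89076 / (1+0.119)^3 = 12.05477
Total PV = 28.51068 + 12.05477 = 40.56545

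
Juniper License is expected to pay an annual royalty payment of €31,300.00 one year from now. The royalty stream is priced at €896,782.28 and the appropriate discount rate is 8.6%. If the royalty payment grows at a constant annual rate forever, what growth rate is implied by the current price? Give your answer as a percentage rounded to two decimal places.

5.11%

P = D₁/(r−g) ⇒ g = r − D₁/P = 0.086 − €31,300.00/€896,782.28 = 0.051097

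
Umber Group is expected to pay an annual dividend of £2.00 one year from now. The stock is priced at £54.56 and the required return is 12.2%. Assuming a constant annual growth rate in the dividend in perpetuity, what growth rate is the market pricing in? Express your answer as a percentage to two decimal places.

P = D₁/(r−g) ⇒ g = r − D₁/P = 0.122 − £2.00/£54.56 = 0.085343

8.53%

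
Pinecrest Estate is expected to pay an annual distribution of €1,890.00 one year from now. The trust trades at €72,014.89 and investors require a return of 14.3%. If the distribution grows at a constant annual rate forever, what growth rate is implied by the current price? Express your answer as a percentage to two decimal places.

11.68%

P = D₁/(r−g) ⇒ g = r − D₁/P = 0.143 − €1,890.00/€72,014.89 = 0.116755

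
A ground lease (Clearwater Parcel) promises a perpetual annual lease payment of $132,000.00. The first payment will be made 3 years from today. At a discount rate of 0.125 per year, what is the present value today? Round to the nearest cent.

Value at end of year 2: C / r = $132,000.00 / 0.125 = $1,056,000.0000
Discount to today: PV = $1,056,000.0000 / (1 + 0.125)^2 = $1,056,000.0000 / 1.265625 = $834,370.37

$834370.37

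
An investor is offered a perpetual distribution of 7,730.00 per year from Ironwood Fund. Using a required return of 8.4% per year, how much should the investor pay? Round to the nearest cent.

92023.81

Level perpetuity: PV = C / r = 7,730.00 / 0.084 = 92,023.81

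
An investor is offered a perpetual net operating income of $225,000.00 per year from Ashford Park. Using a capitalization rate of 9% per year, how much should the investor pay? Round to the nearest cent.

$2500000.00

Level perpetuity: PV = C / r = $225,000.00 / 0.09 = $2,500,000.00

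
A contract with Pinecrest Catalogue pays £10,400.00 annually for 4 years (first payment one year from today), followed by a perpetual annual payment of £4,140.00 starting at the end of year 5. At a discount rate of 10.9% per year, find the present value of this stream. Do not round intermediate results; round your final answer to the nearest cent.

PV of 4-year annuity: £10,400.00 × [1 − (1+0.109)^−4] / 0.109 = 32334.44579
Perpetuity value at year 4: £4,140.00 / 0.109 = 37981.65138
PV of perpetuity: 37981.65138 / (1+0.109)^4 = 25110.05469
Total PV = 32334.44579 + 25110.05469 = 57444.50047

£57444.50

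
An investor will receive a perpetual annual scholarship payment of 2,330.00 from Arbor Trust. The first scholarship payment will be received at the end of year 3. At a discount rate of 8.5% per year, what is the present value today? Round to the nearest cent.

Value at end of year 2: C / r = 2,330.00 / 0.085 = 27,411.7647
Discount to today: PV = 27,411.7647 / (1 + 0.085)^2 = 27,411.7647 / 1.177225 = 23,285.07

23285.07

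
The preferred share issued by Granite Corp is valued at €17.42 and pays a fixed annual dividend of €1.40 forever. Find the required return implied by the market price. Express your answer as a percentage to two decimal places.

8.04%

P = C/r ⇒ r = C/P = €1.40/€17.42 = 0.080367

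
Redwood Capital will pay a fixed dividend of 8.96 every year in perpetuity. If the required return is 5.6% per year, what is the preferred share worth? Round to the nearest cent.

160.00

Level perpetuity: PV = C / r = 8.96 / 0.056 = 160.00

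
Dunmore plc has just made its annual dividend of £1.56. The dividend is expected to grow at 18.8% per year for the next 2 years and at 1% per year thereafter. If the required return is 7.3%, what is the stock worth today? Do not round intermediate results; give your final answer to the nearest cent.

£34.30

D_1 = 1.85328
D_2 = 2.20170
Terminal value at year 2: TV = D_2×(1+g_2)/(r−g_2) = 2.22371/0.063 = 35.29704
P_0 = D_1/(1+r)^1 + D_2/(1+r)^2 + TV/(1+r)^2
    = 1.72719 + 1.91231 + 30.65765 = 34.29715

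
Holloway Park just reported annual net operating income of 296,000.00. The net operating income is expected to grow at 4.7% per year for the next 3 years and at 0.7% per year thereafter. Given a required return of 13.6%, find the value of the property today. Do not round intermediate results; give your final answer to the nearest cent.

D_1 = 309912.00000
D_2 = 324477.86400
D_3 = 339728.32361
Terminal value at year 3: TV = D_3×(1+g_2)/(r−g_2) = 342106.42187/0.129 = 2651987.76646
P_0 = D_1/(1+r)^1 + D_2/(1+r)^2 + D_3/(1+r)^3 + TV/(1+r)^3
    = 272809.85915 + 251436.55153 + 231737.73719 + 1808991.48335 = 2564975.63122

2564975.63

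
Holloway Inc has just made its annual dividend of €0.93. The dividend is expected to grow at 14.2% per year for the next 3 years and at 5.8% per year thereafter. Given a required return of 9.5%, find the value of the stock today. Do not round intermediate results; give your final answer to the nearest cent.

€33.20

D_1 = 1.06206
D_2 = 1.21287
D_3 = 1.38510
Terminal value at year 3: TV = D_3×(1+g_2)/(r−g_2) = 1.46544/0.037 = 39.60638
P_0 = D_1/(1+r)^1 + D_2/(1+r)^2 + D_3/(1+r)^3 + TV/(1+r)^3
    = 0.96992 + 1.01155 + 1.05497 + 30.16636 = 33.20279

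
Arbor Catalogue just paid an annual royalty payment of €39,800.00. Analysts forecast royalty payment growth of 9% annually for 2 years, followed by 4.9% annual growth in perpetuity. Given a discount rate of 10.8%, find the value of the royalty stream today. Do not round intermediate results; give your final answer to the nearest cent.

€762496.45

D_1 = 43382.00000
D_2 = 47286.38000
Terminal value at year 2: TV = D_2×(1+g_2)/(r−g_2) = 49603.41262/0.059 = 840735.80712
P_0 = D_1/(1+r)^1 + D_2/(1+r)^2 + TV/(1+r)^2
    = 39153.42960 + 38517.36306 + 684825.65842 = 762496.45108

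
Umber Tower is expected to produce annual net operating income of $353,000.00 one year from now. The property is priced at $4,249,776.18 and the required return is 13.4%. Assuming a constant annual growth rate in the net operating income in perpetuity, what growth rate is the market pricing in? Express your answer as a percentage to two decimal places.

P = D₁/(r−g) ⇒ g = r − D₁/P = 0.134 − $353,000.00/$4,249,776.18 = 0.050937

5.09%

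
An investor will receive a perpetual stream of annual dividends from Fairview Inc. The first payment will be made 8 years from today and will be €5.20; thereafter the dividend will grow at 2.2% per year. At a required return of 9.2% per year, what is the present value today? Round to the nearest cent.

€40.12

Value at end of year 7: C₁ / (r − g) = €5.20 / (0.092 − 0.022) = €74.2857
Discount to today: PV = €74.2857 / (1 + 0.092)^7 = €74.2857 / 1.851648 = €40.12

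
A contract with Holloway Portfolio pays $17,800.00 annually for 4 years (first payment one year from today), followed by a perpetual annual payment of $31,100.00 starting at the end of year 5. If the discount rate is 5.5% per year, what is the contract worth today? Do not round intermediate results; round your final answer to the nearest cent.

$518836.05

PV of 4-year annuity: $17,800.00 × [1 − (1+0.055)^−4] / 0.055 = 62391.67217
Perpetuity value at year 4: $31,100.00 / 0.055 = 565454.54545
PV of perpetuity: 565454.54545 / (1+0.055)^4 = 456444.37667
Total PV = 62391.67217 + 456444.37667 = 518836.04883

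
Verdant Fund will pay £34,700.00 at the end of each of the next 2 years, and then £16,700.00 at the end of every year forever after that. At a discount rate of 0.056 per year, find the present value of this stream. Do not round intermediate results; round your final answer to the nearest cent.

PV of 2-year annuity: £34,700.00 × [1 − (1+0.056)^−2] / 0.056 = 63977.12925
Perpetuity value at year 2: £16,700.00 / 0.056 = 298214.28571
PV of perpetuity: 298214.28571 / (1+0.056)^2 = 267424.13994
Total PV = 63977.12925 + 267424.13994 = 331401.26919

£331401.27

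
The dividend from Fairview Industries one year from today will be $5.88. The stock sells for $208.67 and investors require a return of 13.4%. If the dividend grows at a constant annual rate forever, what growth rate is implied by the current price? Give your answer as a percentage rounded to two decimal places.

P = D₁/(r−g) ⇒ g = r − D₁/P = 0.134 − $5.88/$208.67 = 0.105822

10.58%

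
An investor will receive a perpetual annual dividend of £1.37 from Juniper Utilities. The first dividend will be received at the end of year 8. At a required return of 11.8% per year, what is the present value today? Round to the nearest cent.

Value at end of year 7: C / r = £1.37 / 0.118 = £11.6102
Discount to today: PV = £11.6102 / (1 + 0.118)^7 = £11.6102 / 2.183195 = £5.32

£5.32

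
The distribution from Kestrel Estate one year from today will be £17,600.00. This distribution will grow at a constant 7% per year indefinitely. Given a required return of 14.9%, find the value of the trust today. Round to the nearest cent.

Growing perpetuity: P = D₁ / (r − g) = £17,600.0000 / (0.149 − 0.07) = £222,784.81

£222784.81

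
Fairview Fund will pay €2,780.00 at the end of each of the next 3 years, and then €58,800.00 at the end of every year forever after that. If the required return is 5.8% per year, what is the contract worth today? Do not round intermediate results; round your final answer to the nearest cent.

PV of 3-year annuity: €2,780.00 × [1 − (1+0.058)^−3] / 0.058 = 7458.55615
Perpetuity value at year 3: €58,800.00 / 0.058 = 1013793.10345
PV of perpetuity: 1013793.10345 / (1+0.058)^3 = 856036.59212
Total PV = 7458.55615 + 856036.59212 = 863495.14827

€863495.15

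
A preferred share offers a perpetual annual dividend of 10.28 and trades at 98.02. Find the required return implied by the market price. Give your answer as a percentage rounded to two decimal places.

10.49%

P = C/r ⇒ r = C/P = 10.28/98.02 = 0.104877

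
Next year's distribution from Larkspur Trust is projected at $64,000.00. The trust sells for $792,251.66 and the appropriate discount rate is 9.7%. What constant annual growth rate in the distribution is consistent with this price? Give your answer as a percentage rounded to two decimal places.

1.62%

P = D₁/(r−g) ⇒ g = r − D₁/P = 0.097 − $64,000.00/$792,251.66 = 0.016218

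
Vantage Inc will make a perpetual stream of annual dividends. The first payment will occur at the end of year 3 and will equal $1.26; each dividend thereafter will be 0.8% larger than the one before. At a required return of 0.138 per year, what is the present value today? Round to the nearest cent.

Value at end of year 2: C₁ / (r − g) = $1.26 / (0.138 − 0.008) = $9.6923
Discount to today: PV = $9.6923 / (1 + 0.138)^2 = $9.6923 / 1.295044 = $7.48

$7.48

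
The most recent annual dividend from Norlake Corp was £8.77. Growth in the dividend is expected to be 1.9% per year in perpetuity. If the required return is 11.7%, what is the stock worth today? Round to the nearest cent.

D₁ = D₀ × (1 + g) = £8.77 × 1.019 = £8.9366
Growing perpetuity: P = D₁ / (r − g) = £8.9366 / (0.117 − 0.019) = £91.19

£91.19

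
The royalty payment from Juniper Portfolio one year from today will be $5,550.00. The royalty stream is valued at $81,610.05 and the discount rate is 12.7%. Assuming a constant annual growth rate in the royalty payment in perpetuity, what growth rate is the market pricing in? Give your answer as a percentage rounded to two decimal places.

5.90%

P = D₁/(r−g) ⇒ g = r − D₁/P = 0.127 − $5,550.00/$81,610.05 = 0.058994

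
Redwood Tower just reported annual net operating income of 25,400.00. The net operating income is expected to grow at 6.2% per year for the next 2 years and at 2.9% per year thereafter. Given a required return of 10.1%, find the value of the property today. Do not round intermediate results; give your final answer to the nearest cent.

385879.29

D_1 = 26974.80000
D_2 = 28647.23760
Terminal value at year 2: TV = D_2×(1+g_2)/(r−g_2) = 29478.00749/0.072 = 409416.77070
P_0 = D_1/(1+r)^1 + D_2/(1+r)^2 + TV/(1+r)^2
    = 24500.27248 + 23632.41542 + 337746.60366 = 385879.29155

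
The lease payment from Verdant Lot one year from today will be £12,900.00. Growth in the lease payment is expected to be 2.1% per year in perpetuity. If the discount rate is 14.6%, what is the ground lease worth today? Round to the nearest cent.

£103200.00

Growing perpetuity: P = D₁ / (r − g) = £12,900.0000 / (0.146 − 0.021) = £103,200.00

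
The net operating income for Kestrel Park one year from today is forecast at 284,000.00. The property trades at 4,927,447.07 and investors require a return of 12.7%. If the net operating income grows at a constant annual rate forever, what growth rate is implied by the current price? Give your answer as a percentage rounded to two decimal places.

6.94%

P = D₁/(r−g) ⇒ g = r − D₁/P = 0.127 − 284,000.00/4,927,447.07 = 0.069364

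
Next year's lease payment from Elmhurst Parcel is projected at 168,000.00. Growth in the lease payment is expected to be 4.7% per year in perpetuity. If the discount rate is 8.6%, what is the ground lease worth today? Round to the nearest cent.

4307692.31

Growing perpetuity: P = D₁ / (r − g) = 168,000.0000 / (0.086 − 0.047) = 4,307,692.31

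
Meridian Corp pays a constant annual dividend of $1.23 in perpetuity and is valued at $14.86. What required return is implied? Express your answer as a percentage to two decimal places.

8.28%

P = C/r ⇒ r = C/P = $1.23/$14.86 = 0.082773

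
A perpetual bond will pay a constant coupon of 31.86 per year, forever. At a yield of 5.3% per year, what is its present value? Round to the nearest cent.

601.13

Level perpetuity: PV = C / r = 31.86 / 0.053 = 601.13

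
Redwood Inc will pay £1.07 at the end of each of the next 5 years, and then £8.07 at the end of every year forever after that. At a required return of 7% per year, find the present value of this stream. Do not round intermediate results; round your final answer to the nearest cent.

£86.58

PV of 5-year annuity: £1.07 × [1 − (1+0.07)^−5] / 0.07 = 4.38721
Perpetuity value at year 5: £8.07 / 0.07 = 115.28571
PV of perpetuity: 115.28571 / (1+0.07)^5 = 82.19712
Total PV = 4.38721 + 82.19712 = 86.58433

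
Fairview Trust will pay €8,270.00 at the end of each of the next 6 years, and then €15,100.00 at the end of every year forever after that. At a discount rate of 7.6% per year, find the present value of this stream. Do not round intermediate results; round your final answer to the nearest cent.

€166723.11

PV of 6-year annuity: €8,270.00 × [1 − (1+0.076)^−6] / 0.076 = 38699.60269
Perpetuity value at year 6: €15,100.00 / 0.076 = 198684.21053
PV of perpetuity: 198684.21053 / (1+0.076)^6 = 128023.50912
Total PV = 38699.60269 + 128023.50912 = 166723.11181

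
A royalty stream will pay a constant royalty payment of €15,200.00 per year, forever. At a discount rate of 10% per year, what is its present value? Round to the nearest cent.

€152000.00

Level perpetuity: PV = C / r = €15,200.00 / 0.1 = €152,000.00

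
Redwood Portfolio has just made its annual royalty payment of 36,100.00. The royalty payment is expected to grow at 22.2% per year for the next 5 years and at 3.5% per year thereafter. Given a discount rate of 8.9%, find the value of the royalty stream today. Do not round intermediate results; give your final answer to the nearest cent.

1489473.51

D_1 = 44114.20000
D_2 = 53907.55240
D_3 = 65875.02903
D_4 = 80499.28548
D_5 = 98370.12685
Terminal value at year 5: TV = D_5×(1+g_2)/(r−g_2) = 101813.08129/0.054 = 1885427.43137
P_0 = D_1/(1+r)^1 + D_2/(1+r)^2 + D_3/(1+r)^3 + D_4/(1+r)^4 + D_5/(1+r)^5 + TV/(1+r)^5
    = 40508.90725 + 45456.27609 + 51007.86904 + 57237.48023 + 64227.91629 + 1231035.06219 = 1489473.51109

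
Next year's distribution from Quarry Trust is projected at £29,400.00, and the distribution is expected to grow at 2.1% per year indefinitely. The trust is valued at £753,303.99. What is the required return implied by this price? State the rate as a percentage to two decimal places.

P = D₁/(r − g) ⇒ r = D₁/P + g = £29,400.0000/£753,303.99 + 0.021 = 0.039028 + 0.021 = 0.060028

6.00%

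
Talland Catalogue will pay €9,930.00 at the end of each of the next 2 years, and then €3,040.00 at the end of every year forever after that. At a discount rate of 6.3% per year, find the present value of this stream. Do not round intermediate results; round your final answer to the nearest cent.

€60833.14

PV of 2-year annuity: €9,930.00 × [1 − (1+0.063)^−2] / 0.063 = 18129.33806
Perpetuity value at year 2: €3,040.00 / 0.063 = 48253.96825
PV of perpetuity: 48253.96825 / (1+0.063)^2 = 42703.79829
Total PV = 18129.33806 + 42703.79829 = 60833.13636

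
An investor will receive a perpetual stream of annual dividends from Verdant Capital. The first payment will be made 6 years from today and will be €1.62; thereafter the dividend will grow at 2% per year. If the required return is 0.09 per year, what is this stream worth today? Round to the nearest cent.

€15.04

Value at end of year 5: C₁ / (r − g) = €1.62 / (0.09 − 0.02) = €23.1429
Discount to today: PV = €23.1429 / (1 + 0.09)^5 = €23.1429 / 1.538624 = €15.04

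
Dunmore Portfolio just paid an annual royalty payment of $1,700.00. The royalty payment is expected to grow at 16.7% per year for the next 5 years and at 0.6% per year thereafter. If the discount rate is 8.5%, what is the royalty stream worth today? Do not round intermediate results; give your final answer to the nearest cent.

D_1 = 1983.90000
D_2 = 2315.21130
D_3 = 2701.85159
D_4 = 3153.06080
D_5 = 3679.62196
Terminal value at year 5: TV = D_5×(1+g_2)/(r−g_2) = 3701.69969/0.079 = 46856.95807
P_0 = D_1/(1+r)^1 + D_2/(1+r)^2 + D_3/(1+r)^3 + D_4/(1+r)^4 + D_5/(1+r)^5 + TV/(1+r)^5
    = 1828.47926 + 1966.66848 + 2115.30149 + 2275.16759 + 2447.11574 + 31162.00552 = 41794.73808

$41794.74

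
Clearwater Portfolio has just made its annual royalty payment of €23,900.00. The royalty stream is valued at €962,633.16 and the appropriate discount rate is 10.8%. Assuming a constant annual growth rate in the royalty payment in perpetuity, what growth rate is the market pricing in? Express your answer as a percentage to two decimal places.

8.12%

P = D₀(1+g)/(r−g) ⇒ P(r−g) = D₀(1+g) ⇒ g(P+D₀) = P·r − D₀
g = (P·r − D₀)/(P + D₀) = (€962,633.16×0.108 − €23,900.00) / (€962,633.16 + €23,900.00) = 0.081157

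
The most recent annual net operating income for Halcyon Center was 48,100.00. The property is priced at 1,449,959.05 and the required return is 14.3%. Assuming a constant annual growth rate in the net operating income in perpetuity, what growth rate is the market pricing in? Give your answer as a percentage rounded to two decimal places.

P = D₀(1+g)/(r−g) ⇒ P(r−g) = D₀(1+g) ⇒ g(P+D₀) = P·r − D₀
g = (P·r − D₀)/(P + D₀) = (1,449,959.05×0.143 − 48,100.00) / (1,449,959.05 + 48,100.00) = 0.106300

10.63%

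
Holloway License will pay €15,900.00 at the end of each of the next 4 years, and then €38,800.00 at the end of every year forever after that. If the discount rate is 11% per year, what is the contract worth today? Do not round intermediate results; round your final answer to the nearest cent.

PV of 4-year annuity: €15,900.00 × [1 − (1+0.11)^−4] / 0.11 = 49328.88646
Perpetuity value at year 4: €38,800.00 / 0.11 = 352727.27273
PV of perpetuity: 352727.27273 / (1+0.11)^4 = 232352.37997
Total PV = 49328.88646 + 232352.37997 = 281681.26644

€281681.27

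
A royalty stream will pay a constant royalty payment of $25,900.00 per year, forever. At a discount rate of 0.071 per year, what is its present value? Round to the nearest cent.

Level perpetuity: PV = C / r = $25,900.00 / 0.071 = $364,788.73

$364788.73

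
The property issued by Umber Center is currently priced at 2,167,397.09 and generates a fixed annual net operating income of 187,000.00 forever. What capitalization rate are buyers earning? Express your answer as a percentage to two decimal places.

8.63%

P = C/r ⇒ r = C/P = 187,000.00/2,167,397.09 = 0.086279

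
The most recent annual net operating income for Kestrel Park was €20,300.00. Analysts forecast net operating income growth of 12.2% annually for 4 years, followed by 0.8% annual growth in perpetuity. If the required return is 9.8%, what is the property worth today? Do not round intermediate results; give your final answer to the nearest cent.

€333634.98

D_1 = 22776.60000
D_2 = 25555.34520
D_3 = 28673.09731
D_4 = 32171.21519
Terminal value at year 4: TV = D_4×(1+g_2)/(r−g_2) = 32428.58491/0.09 = 360317.61009
P_0 = D_1/(1+r)^1 + D_2/(1+r)^2 + D_3/(1+r)^3 + D_4/(1+r)^4 + TV/(1+r)^4
    = 20743.71585 + 21197.13040 + 21660.45566 + 22133.90824 + 247899.77227 = 333634.98241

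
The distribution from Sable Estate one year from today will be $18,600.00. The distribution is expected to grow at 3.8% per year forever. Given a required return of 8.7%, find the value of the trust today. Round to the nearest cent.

Growing perpetuity: P = D₁ / (r − g) = $18,600.0000 / (0.087 − 0.038) = $379,591.84

$379591.84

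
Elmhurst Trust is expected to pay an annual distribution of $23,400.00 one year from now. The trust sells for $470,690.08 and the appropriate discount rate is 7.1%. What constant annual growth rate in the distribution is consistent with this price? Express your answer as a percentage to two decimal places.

P = D₁/(r−g) ⇒ g = r − D₁/P = 0.071 − $23,400.00/$470,690.08 = 0.021286

2.13%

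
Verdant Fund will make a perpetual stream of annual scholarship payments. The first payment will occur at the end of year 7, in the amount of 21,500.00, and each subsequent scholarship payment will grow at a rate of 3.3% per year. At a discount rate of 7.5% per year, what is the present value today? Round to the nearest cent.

331694.59

Value at end of year 6: C₁ / (r − g) = 21,500.00 / (0.075 − 0.033) = 511,904.7619
Discount to today: PV = 511,904.7619 / (1 + 0.075)^6 = 511,904.7619 / 1.543302 = 331,694.59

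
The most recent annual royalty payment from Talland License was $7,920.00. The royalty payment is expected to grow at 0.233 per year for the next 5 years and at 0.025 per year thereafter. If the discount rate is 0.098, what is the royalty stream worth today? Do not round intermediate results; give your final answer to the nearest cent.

$255410.39

D_1 = 9765.36000
D_2 = 12040.68888
D_3 = 14846.16939
D_4 = 18305.32686
D_5 = 22570.46801
Terminal value at year 5: TV = D_5×(1+g_2)/(r−g_2) = 23134.72971/0.073 = 316914.10568
P_0 = D_1/(1+r)^1 + D_2/(1+r)^2 + D_3/(1+r)^3 + D_4/(1+r)^4 + D_5/(1+r)^5 + TV/(1+r)^5
    = 8893.77049 + 9987.26686 + 11215.20951 + 12594.12871 + 14142.58716 + 198577.42247 = 255410.38521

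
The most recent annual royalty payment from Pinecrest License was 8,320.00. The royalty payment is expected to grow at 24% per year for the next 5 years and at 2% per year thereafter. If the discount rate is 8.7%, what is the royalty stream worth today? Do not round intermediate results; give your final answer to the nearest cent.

307517.06

D_1 = 10316.80000
D_2 = 12792.83200
D_3 = 15863.11168
D_4 = 19670.25848
D_5 = 24391.12052
Terminal value at year 5: TV = D_5×(1+g_2)/(r−g_2) = 24878.94293/0.067 = 371327.50641
P_0 = D_1/(1+r)^1 + D_2/(1+r)^2 + D_3/(1+r)^3 + D_4/(1+r)^4 + D_5/(1+r)^5 + TV/(1+r)^5
    = 9491.07636 + 10826.98683 + 12350.93254 + 14089.38026 + 16072.52210 + 244686.15738 = 307517.05547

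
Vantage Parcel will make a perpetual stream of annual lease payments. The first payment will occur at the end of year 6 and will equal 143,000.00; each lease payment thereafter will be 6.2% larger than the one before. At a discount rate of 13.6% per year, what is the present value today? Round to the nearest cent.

1021439.53

Value at end of year 5: C₁ / (r − g) = 143,000.00 / (0.136 − 0.062) = 1,932,432.4324
Discount to today: PV = 1,932,432.4324 / (1 + 0.136)^5 = 1,932,432.4324 / 1.891872 = 1,021,439.53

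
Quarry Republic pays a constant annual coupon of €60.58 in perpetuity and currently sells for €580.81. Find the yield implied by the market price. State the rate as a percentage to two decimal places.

P = C/r ⇒ r = C/P = €60.58/€580.81 = 0.104303

10.43%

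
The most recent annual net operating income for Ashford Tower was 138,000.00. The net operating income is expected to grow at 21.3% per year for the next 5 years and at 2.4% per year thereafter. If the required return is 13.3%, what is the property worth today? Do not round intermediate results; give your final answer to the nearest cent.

D_1 = 167394.00000
D_2 = 203048.92200
D_3 = 246298.34239
D_4 = 298759.88931
D_5 = 362395.74574
Terminal value at year 5: TV = D_5×(1+g_2)/(r−g_2) = 371093.24364/0.109 = 3404525.17097
P_0 = D_1/(1+r)^1 + D_2/(1+r)^2 + D_3/(1+r)^3 + D_4/(1+r)^4 + D_5/(1+r)^5 + TV/(1+r)^5
    = 147744.04237 + 158176.10184 + 169344.75864 + 181302.02315 + 194103.57818 + 1823505.17484 = 2674175.67902

2674175.68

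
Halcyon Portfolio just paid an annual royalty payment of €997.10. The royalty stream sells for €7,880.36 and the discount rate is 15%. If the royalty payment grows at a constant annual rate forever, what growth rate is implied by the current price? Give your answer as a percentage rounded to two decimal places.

2.08%

P = D₀(1+g)/(r−g) ⇒ P(r−g) = D₀(1+g) ⇒ g(P+D₀) = P·r − D₀
g = (P·r − D₀)/(P + D₀) = (€7,880.36×0.15 − €997.10) / (€7,880.36 + €997.10) = 0.020834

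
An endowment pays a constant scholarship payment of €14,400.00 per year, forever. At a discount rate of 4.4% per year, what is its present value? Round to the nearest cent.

€327272.73

Level perpetuity: PV = C / r = €14,400.00 / 0.044 = €327,272.73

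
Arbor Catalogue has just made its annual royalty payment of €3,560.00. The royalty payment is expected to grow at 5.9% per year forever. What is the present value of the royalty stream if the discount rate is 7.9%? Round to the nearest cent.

D₁ = D₀ × (1 + g) = €3,560.00 × 1.059 = €3,770.0400
Growing perpetuity: P = D₁ / (r − g) = €3,770.0400 / (0.079 − 0.059) = €188,502.00

€188502.00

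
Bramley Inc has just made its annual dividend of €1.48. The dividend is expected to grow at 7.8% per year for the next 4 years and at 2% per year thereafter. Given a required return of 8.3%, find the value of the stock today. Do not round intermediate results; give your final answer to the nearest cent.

€29.37

D_1 = 1.59544
D_2 = 1.71988
D_3 = 1.85404
D_4 = 1.99865
Terminal value at year 4: TV = D_4×(1+g_2)/(r−g_2) = 2.03862/0.063 = 32.35910
P_0 = D_1/(1+r)^1 + D_2/(1+r)^2 + D_3/(1+r)^3 + D_4/(1+r)^4 + TV/(1+r)^4
    = 1.47317 + 1.46637 + 1.45960 + 1.45286 + 23.52245 = 29.37444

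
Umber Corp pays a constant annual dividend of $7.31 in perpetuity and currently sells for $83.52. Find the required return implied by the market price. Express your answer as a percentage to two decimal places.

8.75%

P = C/r ⇒ r = C/P = $7.31/$83.52 = 0.087524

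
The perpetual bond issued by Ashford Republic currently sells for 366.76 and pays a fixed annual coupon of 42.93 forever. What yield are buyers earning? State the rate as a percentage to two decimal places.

P = C/r ⇒ r = C/P = 42.93/366.76 = 0.117052

11.71%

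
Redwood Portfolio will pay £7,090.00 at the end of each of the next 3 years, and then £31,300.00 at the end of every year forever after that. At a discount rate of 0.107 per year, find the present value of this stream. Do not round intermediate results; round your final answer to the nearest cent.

£233050.97

PV of 3-year annuity: £7,090.00 × [1 − (1+0.107)^−3] / 0.107 = 17416.74062
Perpetuity value at year 3: £31,300.00 / 0.107 = 292523.36449
PV of perpetuity: 292523.36449 / (1+0.107)^3 = 215634.22746
Total PV = 17416.74062 + 215634.22746 = 233050.96808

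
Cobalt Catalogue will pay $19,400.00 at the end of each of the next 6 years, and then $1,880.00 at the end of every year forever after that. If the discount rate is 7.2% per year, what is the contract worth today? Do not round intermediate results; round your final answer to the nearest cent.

$109107.76

PV of 6-year annuity: $19,400.00 × [1 − (1+0.072)^−6] / 0.072 = 91902.68421
Perpetuity value at year 6: $1,880.00 / 0.072 = 26111.11111
PV of perpetuity: 26111.11111 / (1+0.072)^6 = 17205.07780
Total PV = 91902.68421 + 17205.07780 = 109107.76201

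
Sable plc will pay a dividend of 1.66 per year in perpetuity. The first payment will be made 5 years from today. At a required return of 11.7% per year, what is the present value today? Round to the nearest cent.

Value at end of year 4: C / r = 1.66 / 0.117 = 14.1880
Discount to today: PV = 14.1880 / (1 + 0.117)^4 = 14.1880 / 1.556728 = 9.11

9.11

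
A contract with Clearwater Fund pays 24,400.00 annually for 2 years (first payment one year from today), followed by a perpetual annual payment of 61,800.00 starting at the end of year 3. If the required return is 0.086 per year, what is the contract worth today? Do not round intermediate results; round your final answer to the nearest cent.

PV of 2-year annuity: 24,400.00 × [1 − (1+0.086)^−2] / 0.086 = 43156.32748
Perpetuity value at year 2: 61,800.00 / 0.086 = 718604.65116
PV of perpetuity: 718604.65116 / (1+0.086)^2 = 609298.87092
Total PV = 43156.32748 + 609298.87092 = 652455.19839

652455.20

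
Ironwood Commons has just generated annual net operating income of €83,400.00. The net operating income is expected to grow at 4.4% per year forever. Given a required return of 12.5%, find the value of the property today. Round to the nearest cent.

€1074933.33

D₁ = D₀ × (1 + g) = €83,400.00 × 1.044 = €87,069.6000
Growing perpetuity: P = D₁ / (r − g) = €87,069.6000 / (0.125 − 0.044) = €1,074,933.33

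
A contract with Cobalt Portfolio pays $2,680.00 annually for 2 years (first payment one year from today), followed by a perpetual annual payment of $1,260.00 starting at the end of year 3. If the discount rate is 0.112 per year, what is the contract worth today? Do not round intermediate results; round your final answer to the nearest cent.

PV of 2-year annuity: $2,680.00 × [1 − (1+0.112)^−2] / 0.112 = 4577.40283
Perpetuity value at year 2: $1,260.00 / 0.112 = 11250.00000
PV of perpetuity: 11250.00000 / (1+0.112)^2 = 9097.93748
Total PV = 4577.40283 + 9097.93748 = 13675.34030

$13675.34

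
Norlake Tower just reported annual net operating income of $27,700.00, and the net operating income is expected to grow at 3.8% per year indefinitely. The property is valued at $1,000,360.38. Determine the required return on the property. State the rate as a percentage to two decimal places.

D₁ = $27,700.00 × 1.038 = $28,752.6000
P = D₁/(r − g) ⇒ r = D₁/P + g = $28,752.6000/$1,000,360.38 + 0.038 = 0.028742 + 0.038 = 0.066742

6.67%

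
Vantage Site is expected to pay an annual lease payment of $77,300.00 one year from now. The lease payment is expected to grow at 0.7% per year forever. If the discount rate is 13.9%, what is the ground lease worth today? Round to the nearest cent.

$585606.06

Growing perpetuity: P = D₁ / (r − g) = $77,300.0000 / (0.139 − 0.007) = $585,606.06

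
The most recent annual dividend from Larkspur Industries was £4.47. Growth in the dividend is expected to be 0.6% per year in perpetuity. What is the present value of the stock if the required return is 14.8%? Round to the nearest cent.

D₁ = D₀ × (1 + g) = £4.47 × 1.006 = £4.4968
Growing perpetuity: P = D₁ / (r − g) = £4.4968 / (0.148 − 0.006) = £31.67

£31.67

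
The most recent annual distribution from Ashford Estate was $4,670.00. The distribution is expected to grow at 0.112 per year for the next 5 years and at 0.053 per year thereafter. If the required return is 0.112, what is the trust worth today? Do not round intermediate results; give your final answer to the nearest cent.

$106697.63

D_1 = 5193.04000
D_2 = 5774.66048
D_3 = 6421.42245
D_4 = 7140.62177
D_5 = 7940.37141
Terminal value at year 5: TV = D_5×(1+g_2)/(r−g_2) = 8361.21109/0.059 = 141715.44222
P_0 = D_1/(1+r)^1 + D_2/(1+r)^2 + D_3/(1+r)^3 + D_4/(1+r)^4 + D_5/(1+r)^5 + TV/(1+r)^5
    = 4670.00000 + 4670.00000 + 4670.00000 + 4670.00000 + 4670.00000 + 83347.62712 = 106697.62712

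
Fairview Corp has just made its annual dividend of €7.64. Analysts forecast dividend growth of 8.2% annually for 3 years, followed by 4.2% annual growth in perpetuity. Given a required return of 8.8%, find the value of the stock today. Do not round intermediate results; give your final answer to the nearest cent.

€192.88

D_1 = 8.26648
D_2 = 8.94433
D_3 = 9.67777
Terminal value at year 3: TV = D_3×(1+g_2)/(r−g_2) = 10.08423/0.046 = 219.22245
P_0 = D_1/(1+r)^1 + D_2/(1+r)^2 + D_3/(1+r)^3 + TV/(1+r)^3
    = 7.59787 + 7.55597 + 7.51430 + 170.21520 = 192.88334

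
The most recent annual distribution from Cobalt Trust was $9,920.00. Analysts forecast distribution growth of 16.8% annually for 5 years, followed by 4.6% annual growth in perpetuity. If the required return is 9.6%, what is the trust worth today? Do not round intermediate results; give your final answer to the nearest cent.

$345530.71

D_1 = 11586.56000
D_2 = 13533.10208
D_3 = 15806.66323
D_4 = 18462.18265
D_5 = 21563.82934
Terminal value at year 5: TV = D_5×(1+g_2)/(r−g_2) = 22555.76549/0.05 = 451115.30974
P_0 = D_1/(1+r)^1 + D_2/(1+r)^2 + D_3/(1+r)^3 + D_4/(1+r)^4 + D_5/(1+r)^5 + TV/(1+r)^5
    = 10571.67883 + 11266.16868 + 12006.28195 + 12795.01580 + 13635.56429 + 285256.00490 = 345530.71446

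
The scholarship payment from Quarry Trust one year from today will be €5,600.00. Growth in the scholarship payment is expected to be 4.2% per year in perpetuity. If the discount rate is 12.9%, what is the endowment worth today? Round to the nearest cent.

€64367.82

Growing perpetuity: P = D₁ / (r − g) = €5,600.0000 / (0.129 − 0.042) = €64,367.82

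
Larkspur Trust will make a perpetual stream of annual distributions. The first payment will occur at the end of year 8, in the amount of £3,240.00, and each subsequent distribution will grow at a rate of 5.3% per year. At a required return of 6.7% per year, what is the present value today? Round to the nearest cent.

£146982.64

Value at end of year 7: C₁ / (r − g) = £3,240.00 / (0.067 − 0.053) = £231,428.5714
Discount to today: PV = £231,428.5714 / (1 + 0.067)^7 = £231,428.5714 / 1.574530 = £146,982.64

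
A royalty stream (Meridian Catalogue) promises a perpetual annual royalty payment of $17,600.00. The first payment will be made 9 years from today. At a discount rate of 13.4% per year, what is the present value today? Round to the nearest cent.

Value at end of year 8: C / r = $17,600.00 / 0.134 = $131,343.2836
Discount to today: PV = $131,343.2836 / (1 + 0.134)^8 = $131,343.2836 / 2.734667 = $48,028.99

$48028.99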